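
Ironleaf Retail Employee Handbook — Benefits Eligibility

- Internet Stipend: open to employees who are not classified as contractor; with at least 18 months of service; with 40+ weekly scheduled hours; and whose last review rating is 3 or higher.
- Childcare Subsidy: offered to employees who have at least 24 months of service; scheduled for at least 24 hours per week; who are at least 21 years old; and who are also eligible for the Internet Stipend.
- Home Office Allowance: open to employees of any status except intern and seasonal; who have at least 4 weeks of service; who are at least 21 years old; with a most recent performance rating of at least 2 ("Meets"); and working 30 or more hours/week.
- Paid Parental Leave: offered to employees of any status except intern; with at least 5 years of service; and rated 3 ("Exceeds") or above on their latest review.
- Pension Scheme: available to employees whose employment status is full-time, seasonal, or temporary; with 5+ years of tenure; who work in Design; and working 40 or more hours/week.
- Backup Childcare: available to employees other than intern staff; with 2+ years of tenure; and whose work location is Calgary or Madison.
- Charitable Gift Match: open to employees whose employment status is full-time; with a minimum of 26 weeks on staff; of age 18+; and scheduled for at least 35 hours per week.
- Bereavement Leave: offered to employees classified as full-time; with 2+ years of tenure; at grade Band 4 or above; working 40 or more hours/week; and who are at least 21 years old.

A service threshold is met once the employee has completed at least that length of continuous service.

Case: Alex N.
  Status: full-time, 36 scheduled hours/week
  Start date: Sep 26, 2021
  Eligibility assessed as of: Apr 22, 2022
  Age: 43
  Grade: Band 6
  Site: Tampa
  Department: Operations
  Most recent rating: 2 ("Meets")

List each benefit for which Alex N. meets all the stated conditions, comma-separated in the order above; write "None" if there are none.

Home Office Allowance, Charitable Gift Match

Service from Sep 26, 2021 to Apr 22, 2022: 208 days.
Internet Stipend — status full-time ✓ (not excluded); service 208 days < 18 months (≈540 days) ✗ → not eligible.
Childcare Subsidy — service 208 days < 24 months (≈720 days) ✗ → not eligible.
Home Office Allowance — status full-time ✓ (not excluded); service 208 days ≥ 4 weeks (≈28 days) ✓; age 43 ≥ 21 ✓; rating 2 ≥ 2 ✓; 36 hrs/wk ≥ 30 ✓ → eligible.
Paid Parental Leave — status full-time ✓ (not excluded); service 208 days < 5 years (≈1825 days) ✗ → not eligible.
Pension Scheme — status full-time ✓; service 208 days < 5 years (≈1825 days) ✗ → not eligible.
Backup Childcare — status full-time ✓ (not excluded); service 208 days < 2 years (≈730 days) ✗ → not eligible.
Charitable Gift Match — status full-time ✓; service 208 days ≥ 26 weeks (≈182 days) ✓; age 43 ≥ 18 ✓; 36 hrs/wk ≥ 35 ✓ → eligible.
Bereavement Leave — status full-time ✓; service 208 days < 2 years (≈730 days) ✗ → not eligible.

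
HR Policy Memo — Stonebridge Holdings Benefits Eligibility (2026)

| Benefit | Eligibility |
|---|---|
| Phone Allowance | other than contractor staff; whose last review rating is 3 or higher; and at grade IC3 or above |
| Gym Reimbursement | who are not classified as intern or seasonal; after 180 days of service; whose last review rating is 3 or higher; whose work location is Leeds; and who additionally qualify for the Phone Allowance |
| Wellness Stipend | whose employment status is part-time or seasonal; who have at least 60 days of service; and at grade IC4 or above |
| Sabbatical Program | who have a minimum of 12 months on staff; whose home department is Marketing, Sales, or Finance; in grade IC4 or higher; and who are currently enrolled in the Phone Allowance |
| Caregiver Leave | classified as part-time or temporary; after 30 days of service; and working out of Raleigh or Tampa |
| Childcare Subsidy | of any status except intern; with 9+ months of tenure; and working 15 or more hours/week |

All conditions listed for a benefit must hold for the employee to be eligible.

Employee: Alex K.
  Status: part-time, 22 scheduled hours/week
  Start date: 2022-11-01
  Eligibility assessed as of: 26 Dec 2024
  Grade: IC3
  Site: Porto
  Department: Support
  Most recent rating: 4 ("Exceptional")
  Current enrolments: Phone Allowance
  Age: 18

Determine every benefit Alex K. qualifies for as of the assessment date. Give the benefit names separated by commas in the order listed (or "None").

Service from 2022-11-01 to 26 Dec 2024: 786 days.
Phone Allowance — status part-time ✓ (not excluded); rating 4 ≥ 3 ✓; grade IC3 ≥ IC3 ✓ → eligible.
Gym Reimbursement — status part-time ✓ (not excluded); service 786 days ≥ 180 days ✓; rating 4 ≥ 3 ✓; site Porto ✗ (not Leeds) → not eligible.
Wellness Stipend — status part-time ✓; service 786 days ≥ 60 days ✓; grade IC3 < IC4 ✗ → not eligible.
Sabbatical Program — service 786 days ≥ 12 months (≈360 days) ✓; dept Support ✗ → not eligible.
Caregiver Leave — status part-time ✓; service 786 days ≥ 30 days ✓; site Porto ✗ (not Raleigh or Tampa) → not eligible.
Childcare Subsidy — status part-time ✓ (not excluded); service 786 days ≥ 9 months (≈270 days) ✓; 22 hrs/wk ≥ 15 ✓ → eligible.

Phone Allowance, Childcare Subsidy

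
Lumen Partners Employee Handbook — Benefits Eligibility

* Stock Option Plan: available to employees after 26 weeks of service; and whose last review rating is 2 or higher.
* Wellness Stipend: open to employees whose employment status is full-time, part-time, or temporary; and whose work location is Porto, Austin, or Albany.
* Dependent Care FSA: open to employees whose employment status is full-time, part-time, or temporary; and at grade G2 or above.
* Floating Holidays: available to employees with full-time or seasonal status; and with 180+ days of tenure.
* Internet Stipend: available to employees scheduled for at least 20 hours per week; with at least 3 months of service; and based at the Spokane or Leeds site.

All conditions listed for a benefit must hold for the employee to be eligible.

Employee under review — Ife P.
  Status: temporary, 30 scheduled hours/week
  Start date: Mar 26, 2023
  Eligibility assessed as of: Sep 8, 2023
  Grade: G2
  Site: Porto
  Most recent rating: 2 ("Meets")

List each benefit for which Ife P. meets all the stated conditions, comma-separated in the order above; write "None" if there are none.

Service from Mar 26, 2023 to Sep 8, 2023: 166 days.
Stock Option Plan — service 166 days < 26 weeks (≈182 days) ✗ → not eligible.
Wellness Stipend — status temporary ✓; site Porto ✓ → eligible.
Dependent Care FSA — status temporary ✓; grade G2 ≥ G2 ✓ → eligible.
Floating Holidays — status temporary ✗ (requires full-time or seasonal) → not eligible.
Internet Stipend — 30 hrs/wk ≥ 20 ✓; service 166 days ≥ 3 months (≈90 days) ✓; site Porto ✗ (not Spokane or Leeds) → not eligible.

Wellness Stipend, Dependent Care FSA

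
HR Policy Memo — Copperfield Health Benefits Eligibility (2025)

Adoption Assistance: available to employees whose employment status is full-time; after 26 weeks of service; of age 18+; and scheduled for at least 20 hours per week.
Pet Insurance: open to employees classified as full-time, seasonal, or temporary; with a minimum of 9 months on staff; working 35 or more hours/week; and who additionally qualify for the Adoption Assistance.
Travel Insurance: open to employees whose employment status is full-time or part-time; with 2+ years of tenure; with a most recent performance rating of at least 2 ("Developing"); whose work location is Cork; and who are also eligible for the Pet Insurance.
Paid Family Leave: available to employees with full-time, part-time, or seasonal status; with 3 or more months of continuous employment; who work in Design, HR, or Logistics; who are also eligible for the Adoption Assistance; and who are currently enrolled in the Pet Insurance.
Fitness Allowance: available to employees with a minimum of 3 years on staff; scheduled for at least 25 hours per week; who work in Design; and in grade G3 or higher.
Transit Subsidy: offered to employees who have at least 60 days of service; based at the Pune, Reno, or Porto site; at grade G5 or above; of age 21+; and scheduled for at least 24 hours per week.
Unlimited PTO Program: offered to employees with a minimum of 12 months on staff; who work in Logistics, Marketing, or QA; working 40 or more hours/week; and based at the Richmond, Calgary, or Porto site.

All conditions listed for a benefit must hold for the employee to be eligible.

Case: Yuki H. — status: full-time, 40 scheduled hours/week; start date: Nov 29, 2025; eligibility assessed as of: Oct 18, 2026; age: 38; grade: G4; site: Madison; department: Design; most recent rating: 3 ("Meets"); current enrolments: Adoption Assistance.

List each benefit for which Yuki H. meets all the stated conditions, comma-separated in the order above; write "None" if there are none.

Service from Nov 29, 2025 to Oct 18, 2026: 323 days.
Adoption Assistance — status full-time ✓; service 323 days ≥ 26 weeks (≈182 days) ✓; age 38 ≥ 18 ✓; 40 hrs/wk ≥ 20 ✓ → eligible.
Pet Insurance — status full-time ✓; service 323 days ≥ 9 months (≈270 days) ✓; 40 hrs/wk ≥ 35 ✓; eligible for Adoption Assistance ✓ → eligible.
Travel Insurance — status full-time ✓; service 323 days < 2 years (≈730 days) ✗ → not eligible.
Paid Family Leave — status full-time ✓; service 323 days ≥ 3 months (≈90 days) ✓; dept Design ✓; eligible for Adoption Assistance ✓; not enrolled in Pet Insurance ✗ → not eligible.
Fitness Allowance — service 323 days < 3 years (≈1095 days) ✗ → not eligible.
Transit Subsidy — service 323 days ≥ 60 days ✓; site Madison ✗ (not Pune, Reno, or Porto) → not eligible.
Unlimited PTO Program — service 323 days < 12 months (≈360 days) ✗ → not eligible.

Adoption Assistance, Pet Insurance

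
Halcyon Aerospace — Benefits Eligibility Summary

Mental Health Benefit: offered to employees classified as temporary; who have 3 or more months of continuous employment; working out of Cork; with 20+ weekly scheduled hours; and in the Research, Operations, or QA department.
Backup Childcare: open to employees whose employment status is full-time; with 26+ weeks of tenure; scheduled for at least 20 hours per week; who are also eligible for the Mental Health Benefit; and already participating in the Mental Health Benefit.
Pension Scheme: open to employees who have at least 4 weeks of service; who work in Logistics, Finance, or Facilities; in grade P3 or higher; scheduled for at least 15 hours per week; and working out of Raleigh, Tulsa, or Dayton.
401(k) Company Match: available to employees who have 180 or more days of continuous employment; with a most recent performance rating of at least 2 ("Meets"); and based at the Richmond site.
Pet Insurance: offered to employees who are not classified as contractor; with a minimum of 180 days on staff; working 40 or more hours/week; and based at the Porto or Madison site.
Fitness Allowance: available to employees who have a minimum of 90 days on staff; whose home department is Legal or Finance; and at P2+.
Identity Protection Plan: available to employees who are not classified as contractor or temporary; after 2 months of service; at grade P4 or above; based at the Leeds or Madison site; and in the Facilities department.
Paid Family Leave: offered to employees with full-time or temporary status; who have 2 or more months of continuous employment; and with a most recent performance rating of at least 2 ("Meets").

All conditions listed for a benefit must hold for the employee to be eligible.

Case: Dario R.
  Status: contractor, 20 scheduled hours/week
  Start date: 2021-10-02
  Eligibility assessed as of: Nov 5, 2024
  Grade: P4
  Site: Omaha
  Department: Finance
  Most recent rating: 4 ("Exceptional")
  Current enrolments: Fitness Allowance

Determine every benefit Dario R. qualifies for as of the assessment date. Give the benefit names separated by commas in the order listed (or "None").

Service from 2021-10-02 to Nov 5, 2024: 1130 days.
Mental Health Benefit — status contractor ✗ (requires temporary) → not eligible.
Backup Childcare — status contractor ✗ (requires full-time) → not eligible.
Pension Scheme — service 1130 days ≥ 4 weeks (≈28 days) ✓; dept Finance ✓; grade P4 ≥ P3 ✓; 20 hrs/wk ≥ 15 ✓; site Omaha ✗ (not Raleigh, Tulsa, or Dayton) → not eligible.
401(k) Company Match — service 1130 days ≥ 180 days ✓; rating 4 ≥ 2 ✓; site Omaha ✗ (not Richmond) → not eligible.
Pet Insurance — status contractor ✗ (excluded) → not eligible.
Fitness Allowance — service 1130 days ≥ 90 days ✓; dept Finance ✓; grade P4 ≥ P2 ✓ → eligible.
Identity Protection Plan — status contractor ✗ (excluded) → not eligible.
Paid Family Leave — status contractor ✗ (requires full-time or temporary) → not eligible.

Fitness Allowance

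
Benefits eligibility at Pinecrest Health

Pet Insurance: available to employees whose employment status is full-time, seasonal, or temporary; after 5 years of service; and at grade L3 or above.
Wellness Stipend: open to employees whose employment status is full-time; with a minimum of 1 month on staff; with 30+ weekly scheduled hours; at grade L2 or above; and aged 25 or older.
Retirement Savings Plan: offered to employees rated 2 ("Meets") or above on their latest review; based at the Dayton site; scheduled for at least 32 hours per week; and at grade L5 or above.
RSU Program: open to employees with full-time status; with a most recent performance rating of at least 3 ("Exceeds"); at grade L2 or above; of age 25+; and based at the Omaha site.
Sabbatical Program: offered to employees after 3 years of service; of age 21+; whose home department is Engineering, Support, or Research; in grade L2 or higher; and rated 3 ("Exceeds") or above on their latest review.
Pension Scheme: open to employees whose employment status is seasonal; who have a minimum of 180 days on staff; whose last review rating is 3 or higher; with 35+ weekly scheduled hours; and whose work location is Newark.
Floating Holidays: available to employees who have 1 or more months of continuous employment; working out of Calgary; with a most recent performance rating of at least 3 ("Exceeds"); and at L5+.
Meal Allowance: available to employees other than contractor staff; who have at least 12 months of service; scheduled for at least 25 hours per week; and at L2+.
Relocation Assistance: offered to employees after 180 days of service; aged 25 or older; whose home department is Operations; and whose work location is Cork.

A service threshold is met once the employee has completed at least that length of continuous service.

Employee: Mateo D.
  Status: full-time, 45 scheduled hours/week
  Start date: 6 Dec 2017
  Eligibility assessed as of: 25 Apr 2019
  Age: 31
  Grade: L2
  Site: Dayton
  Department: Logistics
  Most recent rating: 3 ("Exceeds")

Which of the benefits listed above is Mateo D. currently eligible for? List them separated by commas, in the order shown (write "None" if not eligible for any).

Service from 6 Dec 2017 to 25 Apr 2019: 505 days.
Pet Insurance — status full-time ✓; service 505 days < 5 years (≈1825 days) ✗ → not eligible.
Wellness Stipend — status full-time ✓; service 505 days ≥ 1 month (≈30 days) ✓; 45 hrs/wk ≥ 30 ✓; grade L2 ≥ L2 ✓; age 31 ≥ 25 ✓ → eligible.
Retirement Savings Plan — rating 3 ≥ 2 ✓; site Dayton ✓; 45 hrs/wk ≥ 32 ✓; grade L2 < L5 ✗ → not eligible.
RSU Program — status full-time ✓; rating 3 ≥ 3 ✓; grade L2 ≥ L2 ✓; age 31 ≥ 25 ✓; site Dayton ✗ (not Omaha) → not eligible.
Sabbatical Program — service 505 days < 3 years (≈1095 days) ✗ → not eligible.
Pension Scheme — status full-time ✗ (requires seasonal) → not eligible.
Floating Holidays — service 505 days ≥ 1 month (≈30 days) ✓; site Dayton ✗ (not Calgary) → not eligible.
Meal Allowance — status full-time ✓ (not excluded); service 505 days ≥ 12 months (≈360 days) ✓; 45 hrs/wk ≥ 25 ✓; grade L2 ≥ L2 ✓ → eligible.
Relocation Assistance — service 505 days ≥ 180 days ✓; age 31 ≥ 25 ✓; dept Logistics ✗ → not eligible.

Wellness Stipend, Meal Allowance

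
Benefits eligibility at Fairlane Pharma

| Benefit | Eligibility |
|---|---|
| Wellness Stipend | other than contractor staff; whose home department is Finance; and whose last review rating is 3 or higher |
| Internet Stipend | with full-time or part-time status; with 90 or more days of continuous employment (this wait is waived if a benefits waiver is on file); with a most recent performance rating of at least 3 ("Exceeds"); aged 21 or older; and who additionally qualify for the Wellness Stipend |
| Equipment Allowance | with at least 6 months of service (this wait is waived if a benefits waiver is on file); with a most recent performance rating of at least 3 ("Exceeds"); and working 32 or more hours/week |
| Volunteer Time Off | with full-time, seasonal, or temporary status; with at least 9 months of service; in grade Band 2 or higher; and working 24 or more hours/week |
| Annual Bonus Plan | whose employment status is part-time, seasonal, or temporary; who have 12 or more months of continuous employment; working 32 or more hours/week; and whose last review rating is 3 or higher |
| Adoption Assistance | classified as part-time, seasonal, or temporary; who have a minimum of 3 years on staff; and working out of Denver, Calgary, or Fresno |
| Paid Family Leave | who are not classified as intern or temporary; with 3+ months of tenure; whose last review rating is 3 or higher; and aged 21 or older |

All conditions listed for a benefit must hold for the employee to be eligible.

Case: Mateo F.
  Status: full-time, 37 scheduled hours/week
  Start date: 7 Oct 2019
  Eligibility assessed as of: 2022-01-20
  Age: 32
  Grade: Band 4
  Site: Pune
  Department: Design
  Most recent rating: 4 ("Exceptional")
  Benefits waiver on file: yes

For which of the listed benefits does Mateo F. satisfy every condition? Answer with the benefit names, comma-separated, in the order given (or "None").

Equipment Allowance, Volunteer Time Off, Paid Family Leave

Service from 7 Oct 2019 to 2022-01-20: 836 days.
Wellness Stipend — status full-time ✓ (not excluded); dept Design ✗ → not eligible.
Internet Stipend — status full-time ✓; benefits waiver on file ✓; rating 4 ≥ 3 ✓; age 32 ≥ 21 ✓; not eligible for Wellness Stipend ✗ → not eligible.
Equipment Allowance — benefits waiver on file ✓; rating 4 ≥ 3 ✓; 37 hrs/wk ≥ 32 ✓ → eligible.
Volunteer Time Off — status full-time ✓; service 836 days ≥ 9 months (≈270 days) ✓; grade Band 4 ≥ Band 2 ✓; 37 hrs/wk ≥ 24 ✓ → eligible.
Annual Bonus Plan — status full-time ✗ (requires part-time, seasonal, or temporary) → not eligible.
Adoption Assistance — status full-time ✗ (requires part-time, seasonal, or temporary) → not eligible.
Paid Family Leave — status full-time ✓ (not excluded); service 836 days ≥ 3 months (≈90 days) ✓; rating 4 ≥ 3 ✓; age 32 ≥ 21 ✓ → eligible.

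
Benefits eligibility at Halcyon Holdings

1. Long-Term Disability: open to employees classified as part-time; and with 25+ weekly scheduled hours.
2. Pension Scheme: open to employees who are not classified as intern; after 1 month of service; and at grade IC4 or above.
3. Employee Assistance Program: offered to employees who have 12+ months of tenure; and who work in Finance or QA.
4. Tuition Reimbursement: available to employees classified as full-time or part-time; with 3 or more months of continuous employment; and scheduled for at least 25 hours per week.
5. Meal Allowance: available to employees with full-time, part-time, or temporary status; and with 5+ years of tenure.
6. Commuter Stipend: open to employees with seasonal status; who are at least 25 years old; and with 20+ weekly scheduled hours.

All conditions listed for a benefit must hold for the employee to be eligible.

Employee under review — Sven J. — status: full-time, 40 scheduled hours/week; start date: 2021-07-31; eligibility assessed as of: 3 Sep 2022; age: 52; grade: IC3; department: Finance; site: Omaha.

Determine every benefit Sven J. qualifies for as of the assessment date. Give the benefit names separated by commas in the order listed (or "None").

Service from 2021-07-31 to 3 Sep 2022: 399 days.
Long-Term Disability — status full-time ✗ (requires part-time) → not eligible.
Pension Scheme — status full-time ✓ (not excluded); service 399 days ≥ 1 month (≈30 days) ✓; grade IC3 < IC4 ✗ → not eligible.
Employee Assistance Program — service 399 days ≥ 12 months (≈360 days) ✓; dept Finance ✓ → eligible.
Tuition Reimbursement — status full-time ✓; service 399 days ≥ 3 months (≈90 days) ✓; 40 hrs/wk ≥ 25 ✓ → eligible.
Meal Allowance — status full-time ✓; service 399 days < 5 years (≈1825 days) ✗ → not eligible.
Commuter Stipend — status full-time ✗ (requires seasonal) → not eligible.

Employee Assistance Program, Tuition Reimbursement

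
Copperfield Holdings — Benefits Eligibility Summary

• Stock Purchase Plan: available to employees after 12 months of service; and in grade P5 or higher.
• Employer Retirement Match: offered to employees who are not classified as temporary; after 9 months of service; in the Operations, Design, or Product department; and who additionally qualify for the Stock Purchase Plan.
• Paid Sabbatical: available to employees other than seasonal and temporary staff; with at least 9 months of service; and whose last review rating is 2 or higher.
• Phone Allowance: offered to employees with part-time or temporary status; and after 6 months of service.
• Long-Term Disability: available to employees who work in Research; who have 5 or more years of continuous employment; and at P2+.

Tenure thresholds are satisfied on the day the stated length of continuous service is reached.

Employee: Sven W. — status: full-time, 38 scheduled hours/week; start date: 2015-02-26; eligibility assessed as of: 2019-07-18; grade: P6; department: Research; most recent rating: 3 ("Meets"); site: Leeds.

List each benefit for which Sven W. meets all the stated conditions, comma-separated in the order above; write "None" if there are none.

Stock Purchase Plan, Paid Sabbatical

Service from 2015-02-26 to 2019-07-18: 1603 days.
Stock Purchase Plan — service 1603 days ≥ 12 months (≈360 days) ✓; grade P6 ≥ P5 ✓ → eligible.
Employer Retirement Match — status full-time ✓ (not excluded); service 1603 days ≥ 9 months (≈270 days) ✓; dept Research ✗ → not eligible.
Paid Sabbatical — status full-time ✓ (not excluded); service 1603 days ≥ 9 months (≈270 days) ✓; rating 3 ≥ 2 ✓ → eligible.
Phone Allowance — status full-time ✗ (requires part-time or temporary) → not eligible.
Long-Term Disability — dept Research ✓; service 1603 days < 5 years (≈1825 days) ✗ → not eligible.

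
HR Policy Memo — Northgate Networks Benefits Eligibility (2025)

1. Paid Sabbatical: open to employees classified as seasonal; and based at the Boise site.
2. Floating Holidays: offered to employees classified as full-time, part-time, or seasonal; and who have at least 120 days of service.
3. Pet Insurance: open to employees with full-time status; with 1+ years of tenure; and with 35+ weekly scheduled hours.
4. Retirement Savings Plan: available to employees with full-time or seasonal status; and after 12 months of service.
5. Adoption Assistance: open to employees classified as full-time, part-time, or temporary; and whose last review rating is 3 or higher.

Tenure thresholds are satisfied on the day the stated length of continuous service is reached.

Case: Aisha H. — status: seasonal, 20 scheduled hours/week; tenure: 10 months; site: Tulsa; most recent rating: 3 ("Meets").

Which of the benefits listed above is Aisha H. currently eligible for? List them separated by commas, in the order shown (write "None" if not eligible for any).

Paid Sabbatical — status seasonal ✓; site Tulsa ✗ (not Boise) → not eligible.
Floating Holidays — status seasonal ✓; service 10 months ≥ 120 days ✓ → eligible.
Pet Insurance — status seasonal ✗ (requires full-time) → not eligible.
Retirement Savings Plan — status seasonal ✓; service 10 months < 12 months ✗ → not eligible.
Adoption Assistance — status seasonal ✗ (requires full-time, part-time, or temporary) → not eligible.

Floating Holidays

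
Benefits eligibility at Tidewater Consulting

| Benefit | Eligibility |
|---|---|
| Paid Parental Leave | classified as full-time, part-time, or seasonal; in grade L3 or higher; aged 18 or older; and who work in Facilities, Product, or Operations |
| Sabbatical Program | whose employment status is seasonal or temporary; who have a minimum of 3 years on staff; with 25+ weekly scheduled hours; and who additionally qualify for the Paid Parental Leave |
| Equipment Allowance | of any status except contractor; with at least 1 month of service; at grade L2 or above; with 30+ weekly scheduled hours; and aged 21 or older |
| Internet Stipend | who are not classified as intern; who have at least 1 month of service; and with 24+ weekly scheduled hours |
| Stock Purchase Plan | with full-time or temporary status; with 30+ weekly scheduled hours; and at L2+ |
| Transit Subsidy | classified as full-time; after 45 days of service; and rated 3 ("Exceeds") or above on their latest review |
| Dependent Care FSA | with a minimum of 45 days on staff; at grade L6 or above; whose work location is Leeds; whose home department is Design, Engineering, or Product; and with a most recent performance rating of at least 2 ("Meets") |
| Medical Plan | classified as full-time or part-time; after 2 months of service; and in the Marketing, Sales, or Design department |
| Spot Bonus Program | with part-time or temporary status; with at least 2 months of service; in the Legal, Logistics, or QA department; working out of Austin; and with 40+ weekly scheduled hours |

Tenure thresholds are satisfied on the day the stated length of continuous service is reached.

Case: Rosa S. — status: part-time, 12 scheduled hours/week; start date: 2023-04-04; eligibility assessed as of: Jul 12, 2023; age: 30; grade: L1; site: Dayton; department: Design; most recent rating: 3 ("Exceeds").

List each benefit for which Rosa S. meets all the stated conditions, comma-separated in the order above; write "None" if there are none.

Service from 2023-04-04 to Jul 12, 2023: 99 days.
Paid Parental Leave — status part-time ✓; grade L1 < L3 ✗ → not eligible.
Sabbatical Program — status part-time ✗ (requires seasonal or temporary) → not eligible.
Equipment Allowance — status part-time ✓ (not excluded); service 99 days ≥ 1 month (≈30 days) ✓; grade L1 < L2 ✗ → not eligible.
Internet Stipend — status part-time ✓ (not excluded); service 99 days ≥ 1 month (≈30 days) ✓; 12 hrs/wk < 24 ✗ → not eligible.
Stock Purchase Plan — status part-time ✗ (requires full-time or temporary) → not eligible.
Transit Subsidy — status part-time ✗ (requires full-time) → not eligible.
Dependent Care FSA — service 99 days ≥ 45 days ✓; grade L1 < L6 ✗ → not eligible.
Medical Plan — status part-time ✓; service 99 days ≥ 2 months (≈60 days) ✓; dept Design ✓ → eligible.
Spot Bonus Program — status part-time ✓; service 99 days ≥ 2 months (≈60 days) ✓; dept Design ✗ → not eligible.

Medical Plan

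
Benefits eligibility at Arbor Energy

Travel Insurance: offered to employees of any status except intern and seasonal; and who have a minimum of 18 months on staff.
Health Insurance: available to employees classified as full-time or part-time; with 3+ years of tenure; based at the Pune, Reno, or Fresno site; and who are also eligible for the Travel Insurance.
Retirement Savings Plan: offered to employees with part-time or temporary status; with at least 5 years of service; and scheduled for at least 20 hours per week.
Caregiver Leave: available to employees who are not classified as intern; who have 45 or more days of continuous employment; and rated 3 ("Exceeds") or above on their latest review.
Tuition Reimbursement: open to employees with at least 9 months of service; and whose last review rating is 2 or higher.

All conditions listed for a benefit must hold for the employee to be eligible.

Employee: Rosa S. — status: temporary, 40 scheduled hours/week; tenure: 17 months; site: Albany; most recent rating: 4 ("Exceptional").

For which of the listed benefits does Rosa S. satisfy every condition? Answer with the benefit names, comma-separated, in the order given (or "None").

Travel Insurance — status temporary ✓ (not excluded); service 17 months < 18 months ✗ → not eligible.
Health Insurance — status temporary ✗ (requires full-time or part-time) → not eligible.
Retirement Savings Plan — status temporary ✓; service 17 months < 5 years (≈1825 days) ✗ → not eligible.
Caregiver Leave — status temporary ✓ (not excluded); service 17 months ≥ 45 days ✓; rating 4 ≥ 3 ✓ → eligible.
Tuition Reimbursement — service 17 months ≥ 9 months ✓; rating 4 ≥ 2 ✓ → eligible.

Caregiver Leave, Tuition Reimbursement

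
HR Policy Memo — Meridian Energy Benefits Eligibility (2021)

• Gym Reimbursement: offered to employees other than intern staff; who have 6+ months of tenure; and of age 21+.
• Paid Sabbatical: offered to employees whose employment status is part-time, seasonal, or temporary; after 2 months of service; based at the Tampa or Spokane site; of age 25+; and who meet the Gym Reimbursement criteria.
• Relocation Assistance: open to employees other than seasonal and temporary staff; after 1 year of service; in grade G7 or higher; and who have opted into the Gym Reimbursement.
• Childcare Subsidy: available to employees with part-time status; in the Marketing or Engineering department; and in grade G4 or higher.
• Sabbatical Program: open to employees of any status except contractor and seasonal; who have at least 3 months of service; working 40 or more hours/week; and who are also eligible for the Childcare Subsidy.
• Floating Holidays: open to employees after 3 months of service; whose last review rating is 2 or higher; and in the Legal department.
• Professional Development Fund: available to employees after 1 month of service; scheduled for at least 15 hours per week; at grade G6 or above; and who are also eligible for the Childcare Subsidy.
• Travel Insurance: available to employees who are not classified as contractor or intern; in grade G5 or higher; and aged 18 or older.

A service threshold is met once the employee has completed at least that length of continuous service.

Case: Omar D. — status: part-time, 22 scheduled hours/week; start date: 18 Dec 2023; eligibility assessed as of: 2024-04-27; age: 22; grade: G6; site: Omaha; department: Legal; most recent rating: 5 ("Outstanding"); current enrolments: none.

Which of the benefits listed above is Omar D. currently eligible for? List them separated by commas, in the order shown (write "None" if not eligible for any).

Service from 18 Dec 2023 to 2024-04-27: 131 days.
Gym Reimbursement — status part-time ✓ (not excluded); service 131 days < 6 months (≈180 days) ✗ → not eligible.
Paid Sabbatical — status part-time ✓; service 131 days ≥ 2 months (≈60 days) ✓; site Omaha ✗ (not Tampa or Spokane) → not eligible.
Relocation Assistance — status part-time ✓ (not excluded); service 131 days < 1 year (≈365 days) ✗ → not eligible.
Childcare Subsidy — status part-time ✓; dept Legal ✗ → not eligible.
Sabbatical Program — status part-time ✓ (not excluded); service 131 days ≥ 3 months (≈90 days) ✓; 22 hrs/wk < 40 ✗ → not eligible.
Floating Holidays — service 131 days ≥ 3 months (≈90 days) ✓; rating 5 ≥ 2 ✓; dept Legal ✓ → eligible.
Professional Development Fund — service 131 days ≥ 1 month (≈30 days) ✓; 22 hrs/wk ≥ 15 ✓; grade G6 ≥ G6 ✓; not eligible for Childcare Subsidy ✗ → not eligible.
Travel Insurance — status part-time ✓ (not excluded); grade G6 ≥ G5 ✓; age 22 ≥ 18 ✓ → eligible.

Floating Holidays, Travel Insurance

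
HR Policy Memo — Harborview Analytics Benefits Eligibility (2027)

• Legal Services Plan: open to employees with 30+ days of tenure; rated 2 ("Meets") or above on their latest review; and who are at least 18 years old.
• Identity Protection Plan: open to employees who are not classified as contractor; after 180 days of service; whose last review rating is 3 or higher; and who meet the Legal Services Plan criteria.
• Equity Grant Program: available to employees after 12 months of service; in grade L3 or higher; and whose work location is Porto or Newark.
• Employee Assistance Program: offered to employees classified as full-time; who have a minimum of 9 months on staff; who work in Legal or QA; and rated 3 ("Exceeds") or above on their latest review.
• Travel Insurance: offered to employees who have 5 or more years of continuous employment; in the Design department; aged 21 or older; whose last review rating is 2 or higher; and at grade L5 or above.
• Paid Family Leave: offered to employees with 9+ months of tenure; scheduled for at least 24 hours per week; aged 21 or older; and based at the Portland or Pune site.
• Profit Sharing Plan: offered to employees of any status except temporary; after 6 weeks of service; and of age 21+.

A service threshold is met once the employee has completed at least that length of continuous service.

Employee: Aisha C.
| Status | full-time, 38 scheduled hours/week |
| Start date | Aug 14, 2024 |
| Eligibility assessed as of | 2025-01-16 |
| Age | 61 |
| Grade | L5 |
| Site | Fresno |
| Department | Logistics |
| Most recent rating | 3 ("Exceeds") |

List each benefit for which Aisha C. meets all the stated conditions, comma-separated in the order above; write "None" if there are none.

Legal Services Plan, Profit Sharing Plan

Service from Aug 14, 2024 to 2025-01-16: 155 days.
Legal Services Plan — service 155 days ≥ 30 days ✓; rating 3 ≥ 2 ✓; age 61 ≥ 18 ✓ → eligible.
Identity Protection Plan — status full-time ✓ (not excluded); service 155 days < 180 days ✗ → not eligible.
Equity Grant Program — service 155 days < 12 months (≈360 days) ✗ → not eligible.
Employee Assistance Program — status full-time ✓; service 155 days < 9 months (≈270 days) ✗ → not eligible.
Travel Insurance — service 155 days < 5 years (≈1825 days) ✗ → not eligible.
Paid Family Leave — service 155 days < 9 months (≈270 days) ✗ → not eligible.
Profit Sharing Plan — status full-time ✓ (not excluded); service 155 days ≥ 6 weeks (≈42 days) ✓; age 61 ≥ 21 ✓ → eligible.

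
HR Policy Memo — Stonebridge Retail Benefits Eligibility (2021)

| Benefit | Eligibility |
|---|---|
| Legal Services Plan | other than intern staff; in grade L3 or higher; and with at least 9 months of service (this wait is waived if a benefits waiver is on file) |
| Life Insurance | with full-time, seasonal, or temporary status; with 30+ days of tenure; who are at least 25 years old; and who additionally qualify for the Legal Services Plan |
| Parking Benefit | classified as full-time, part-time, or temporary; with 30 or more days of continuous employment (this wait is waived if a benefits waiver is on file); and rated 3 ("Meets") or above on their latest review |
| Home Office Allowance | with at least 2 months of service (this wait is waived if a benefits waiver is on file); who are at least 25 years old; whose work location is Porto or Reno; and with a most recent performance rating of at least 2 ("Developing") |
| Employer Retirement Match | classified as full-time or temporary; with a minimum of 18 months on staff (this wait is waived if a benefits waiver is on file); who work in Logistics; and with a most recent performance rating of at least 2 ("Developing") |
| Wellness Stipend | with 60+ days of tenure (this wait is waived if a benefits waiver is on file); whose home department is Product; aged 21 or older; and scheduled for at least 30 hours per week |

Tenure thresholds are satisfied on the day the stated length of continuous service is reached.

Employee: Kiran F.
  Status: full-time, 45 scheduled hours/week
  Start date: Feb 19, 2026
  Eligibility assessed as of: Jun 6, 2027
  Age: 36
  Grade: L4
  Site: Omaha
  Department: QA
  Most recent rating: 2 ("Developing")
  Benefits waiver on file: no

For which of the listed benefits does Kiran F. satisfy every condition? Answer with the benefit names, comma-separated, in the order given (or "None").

Legal Services Plan, Life Insurance

Service from Feb 19, 2026 to Jun 6, 2027: 472 days.
Legal Services Plan — status full-time ✓ (not excluded); grade L4 ≥ L3 ✓; no waiver, service 472 days ≥ 9 months (≈270 days) ✓ → eligible.
Life Insurance — status full-time ✓; service 472 days ≥ 30 days ✓; age 36 ≥ 25 ✓; eligible for Legal Services Plan ✓ → eligible.
Parking Benefit — status full-time ✓; no waiver, service 472 days ≥ 30 days ✓; rating 2 < 3 ✗ → not eligible.
Home Office Allowance — no waiver, service 472 days ≥ 2 months (≈60 days) ✓; age 36 ≥ 25 ✓; site Omaha ✗ (not Porto or Reno) → not eligible.
Employer Retirement Match — status full-time ✓; no waiver, service 472 days < 18 months (≈540 days) ✗ → not eligible.
Wellness Stipend — no waiver, service 472 days ≥ 60 days ✓; dept QA ✗ → not eligible.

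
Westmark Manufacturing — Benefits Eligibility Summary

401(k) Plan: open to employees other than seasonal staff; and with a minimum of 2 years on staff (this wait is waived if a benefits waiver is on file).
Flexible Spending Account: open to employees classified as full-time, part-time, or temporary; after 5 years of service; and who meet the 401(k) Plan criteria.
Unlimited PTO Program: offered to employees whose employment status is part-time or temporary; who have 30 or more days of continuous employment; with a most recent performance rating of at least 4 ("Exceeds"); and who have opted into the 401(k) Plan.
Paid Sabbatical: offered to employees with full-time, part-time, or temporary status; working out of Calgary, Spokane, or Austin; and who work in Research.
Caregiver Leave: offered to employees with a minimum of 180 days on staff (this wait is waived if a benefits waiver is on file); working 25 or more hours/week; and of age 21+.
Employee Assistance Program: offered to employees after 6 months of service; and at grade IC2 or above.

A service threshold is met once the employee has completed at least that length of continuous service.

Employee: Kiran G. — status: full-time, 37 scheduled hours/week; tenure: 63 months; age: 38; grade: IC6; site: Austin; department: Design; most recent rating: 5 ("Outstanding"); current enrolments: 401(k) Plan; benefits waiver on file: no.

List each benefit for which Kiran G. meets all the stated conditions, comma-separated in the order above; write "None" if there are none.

401(k) Plan — status full-time ✓ (not excluded); no waiver, service 63 months ≥ 2 years (≈730 days) ✓ → eligible.
Flexible Spending Account — status full-time ✓; service 63 months ≥ 5 years (≈1825 days) ✓; eligible for 401(k) Plan ✓ → eligible.
Unlimited PTO Program — status full-time ✗ (requires part-time or temporary) → not eligible.
Paid Sabbatical — status full-time ✓; site Austin ✓; dept Design ✗ → not eligible.
Caregiver Leave — no waiver, service 63 months ≥ 180 days ✓; 37 hrs/wk ≥ 25 ✓; age 38 ≥ 21 ✓ → eligible.
Employee Assistance Program — service 63 months ≥ 6 months ✓; grade IC6 ≥ IC2 ✓ → eligible.

401(k) Plan, Flexible Spending Account, Caregiver Leave, Employee Assistance Program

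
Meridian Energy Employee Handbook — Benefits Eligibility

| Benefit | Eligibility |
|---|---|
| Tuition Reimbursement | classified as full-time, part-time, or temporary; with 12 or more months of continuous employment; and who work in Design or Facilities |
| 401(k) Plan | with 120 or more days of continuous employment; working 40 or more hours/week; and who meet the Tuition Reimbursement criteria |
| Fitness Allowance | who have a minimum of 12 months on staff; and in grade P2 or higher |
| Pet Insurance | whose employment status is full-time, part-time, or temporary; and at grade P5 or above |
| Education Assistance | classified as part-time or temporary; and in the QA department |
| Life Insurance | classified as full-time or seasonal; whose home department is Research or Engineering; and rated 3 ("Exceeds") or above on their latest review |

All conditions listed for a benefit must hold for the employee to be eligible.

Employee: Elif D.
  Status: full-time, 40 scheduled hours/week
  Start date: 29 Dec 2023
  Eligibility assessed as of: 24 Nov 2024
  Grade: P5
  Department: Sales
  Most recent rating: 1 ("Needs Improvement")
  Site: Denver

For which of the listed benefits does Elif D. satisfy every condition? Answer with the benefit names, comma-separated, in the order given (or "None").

Service from 29 Dec 2023 to 24 Nov 2024: 331 days.
Tuition Reimbursement — status full-time ✓; service 331 days < 12 months (≈360 days) ✗ → not eligible.
401(k) Plan — service 331 days ≥ 120 days ✓; 40 hrs/wk ≥ 40 ✓; not eligible for Tuition Reimbursement ✗ → not eligible.
Fitness Allowance — service 331 days < 12 months (≈360 days) ✗ → not eligible.
Pet Insurance — status full-time ✓; grade P5 ≥ P5 ✓ → eligible.
Education Assistance — status full-time ✗ (requires part-time or temporary) → not eligible.
Life Insurance — status full-time ✓; dept Sales ✗ → not eligible.

Pet Insurance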